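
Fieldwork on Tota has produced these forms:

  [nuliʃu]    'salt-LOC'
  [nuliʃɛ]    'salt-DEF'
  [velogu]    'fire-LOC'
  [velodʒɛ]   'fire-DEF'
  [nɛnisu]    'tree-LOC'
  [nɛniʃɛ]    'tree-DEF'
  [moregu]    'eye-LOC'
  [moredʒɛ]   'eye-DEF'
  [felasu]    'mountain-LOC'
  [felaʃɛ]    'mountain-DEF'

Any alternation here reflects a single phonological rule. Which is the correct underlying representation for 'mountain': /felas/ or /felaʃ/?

The stem for 'mountain' ends in [s] in [felasu] but [ʃ] in [felaʃɛ].
If /ʃ/ were underlying and a rule turned it into [s] before the LOC suffix, 'salt' would also alternate; but it has [ʃ] in both [nuliʃu] and [nuliʃɛ].
The underlying segment must be /s/; /g/ and /s/ become palato-alveolar [dʒ] and [ʃ] before a front vowel, yielding [ʃ] there.

/felas/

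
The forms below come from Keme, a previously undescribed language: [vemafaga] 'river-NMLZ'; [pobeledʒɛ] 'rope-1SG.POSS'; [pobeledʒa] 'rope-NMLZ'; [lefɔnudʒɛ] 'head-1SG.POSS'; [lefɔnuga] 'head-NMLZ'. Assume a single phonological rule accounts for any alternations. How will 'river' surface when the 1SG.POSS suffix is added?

In [lefɔnudʒɛ] and [lefɔnuga] the final segment of 'head' alternates: [dʒ] ~ [g].
If /dʒ/ were underlying and a rule turned it into [g] before the NMLZ suffix, 'rope' would also alternate; but it has [dʒ] in both [pobeledʒɛ] and [pobeledʒa].
The underlying segment must be /g/; /g/ becomes palato-alveolar [dʒ] before a front vowel, yielding [dʒ] there.
From [vemafaga] the stem 'river' is /vemafag/; before a front vowel this yields [vemafadʒɛ].

[vemafadʒɛ]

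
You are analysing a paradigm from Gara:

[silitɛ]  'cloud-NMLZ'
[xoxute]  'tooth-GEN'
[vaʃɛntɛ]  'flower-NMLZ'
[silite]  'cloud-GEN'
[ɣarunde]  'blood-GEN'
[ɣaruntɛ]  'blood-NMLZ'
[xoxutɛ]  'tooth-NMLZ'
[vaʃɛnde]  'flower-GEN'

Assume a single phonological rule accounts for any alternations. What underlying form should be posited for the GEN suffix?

/-de/

The GEN suffix surfaces as [-de] and [-te], depending on the final segment of the stem.
The NMLZ suffix, which begins with [t], is invariant after every stem; so [t] is not altered by any rule here.
So the underlying form is /-de/, and voiced stops become voiceless after a vowel.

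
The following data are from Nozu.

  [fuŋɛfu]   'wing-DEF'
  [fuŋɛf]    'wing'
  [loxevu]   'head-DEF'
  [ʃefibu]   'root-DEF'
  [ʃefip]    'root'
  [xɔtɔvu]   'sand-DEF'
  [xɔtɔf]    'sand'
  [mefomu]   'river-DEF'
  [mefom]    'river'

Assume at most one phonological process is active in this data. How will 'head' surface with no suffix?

[loxef]

In [xɔtɔvu] and [xɔtɔf] the final segment of 'sand' alternates: [v] ~ [f].
The stem 'wing' ([fuŋɛfu], [fuŋɛf]) shows [f] unchanged in both environments, so [f] cannot be basic with [v] derived before the DEF suffix.
The alternation reflects word-final obstruent devoicing: voiced obstruents become voiceless word-finally. /v/ is underlying.
From [loxevu] the stem 'head' is /loxev/; word-finally this yields [loxef].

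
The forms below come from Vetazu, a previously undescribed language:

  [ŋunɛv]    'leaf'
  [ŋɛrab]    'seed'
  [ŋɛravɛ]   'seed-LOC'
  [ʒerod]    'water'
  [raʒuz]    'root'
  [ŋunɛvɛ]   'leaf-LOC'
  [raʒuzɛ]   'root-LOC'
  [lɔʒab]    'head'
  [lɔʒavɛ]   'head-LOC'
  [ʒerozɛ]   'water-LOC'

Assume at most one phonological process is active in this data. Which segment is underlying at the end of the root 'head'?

/b/

The stem for 'head' ends in [b] in [lɔʒab] but [v] in [lɔʒavɛ].
Compare 'leaf', with invariant [v] in [ŋunɛv] and [ŋunɛvɛ]: an analysis with underlying /v/ and a rule producing [b] in isolation would wrongly predict alternation here too.
The underlying segment must be /b/; voiced stops become fricatives between vowels, yielding [v] there.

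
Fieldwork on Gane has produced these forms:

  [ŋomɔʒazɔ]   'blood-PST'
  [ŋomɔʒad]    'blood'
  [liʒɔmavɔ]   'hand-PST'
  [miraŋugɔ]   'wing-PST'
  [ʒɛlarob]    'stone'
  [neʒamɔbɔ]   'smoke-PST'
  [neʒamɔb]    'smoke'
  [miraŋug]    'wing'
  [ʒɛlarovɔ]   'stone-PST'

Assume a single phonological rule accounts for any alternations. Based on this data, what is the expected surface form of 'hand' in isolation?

The stem for 'stone' ends in [v] in [ʒɛlarovɔ] but [b] in [ʒɛlarob].
The stem 'smoke' ([neʒamɔbɔ], [neʒamɔb]) shows [b] unchanged in both environments, so [b] cannot be basic with [v] derived before the PST suffix.
Therefore /v/ is basic and [b] is derived by word-final hardening (voiced fricatives become stops word-finally).
From [liʒɔmavɔ] the stem 'hand' is /liʒɔmav/; word-finally this yields [liʒɔmab].

[liʒɔmab]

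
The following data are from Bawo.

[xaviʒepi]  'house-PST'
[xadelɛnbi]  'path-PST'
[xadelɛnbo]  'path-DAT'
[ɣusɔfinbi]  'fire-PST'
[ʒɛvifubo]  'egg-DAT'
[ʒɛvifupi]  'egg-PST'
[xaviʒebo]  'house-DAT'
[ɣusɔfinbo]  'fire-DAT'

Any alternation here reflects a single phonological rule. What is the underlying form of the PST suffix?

/-pi/

The PST suffix surfaces as [-bi] and [-pi], depending on the final segment of the stem.
By contrast the DAT suffix keeps its initial [b] throughout — that segment must be underlying.
The PST suffix is therefore /-pi/ underlyingly, with post-nasal voicing: voiceless stops become voiced after a nasal.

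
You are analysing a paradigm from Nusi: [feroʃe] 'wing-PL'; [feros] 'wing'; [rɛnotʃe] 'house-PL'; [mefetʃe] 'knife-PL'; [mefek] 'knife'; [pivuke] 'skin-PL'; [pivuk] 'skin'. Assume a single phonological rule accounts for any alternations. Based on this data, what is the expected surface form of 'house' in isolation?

[rɛnok]

'knife' shows [tʃ] ~ [k] at the end of the stem ([mefetʃe] vs [mefek]).
Compare 'skin', with invariant [k] in [pivuke] and [pivuk]: an analysis with underlying /k/ and a rule producing [tʃ] before the PL suffix would wrongly predict alternation here too.
The alternation reflects depalatalization: palato-alveolar /tʃ/ and /ʃ/ become [k] and [s] when no front vowel follows. /tʃ/ is underlying.
From [rɛnotʃe] the stem 'house' is /rɛnotʃ/; when no front vowel follows this yields [rɛnok].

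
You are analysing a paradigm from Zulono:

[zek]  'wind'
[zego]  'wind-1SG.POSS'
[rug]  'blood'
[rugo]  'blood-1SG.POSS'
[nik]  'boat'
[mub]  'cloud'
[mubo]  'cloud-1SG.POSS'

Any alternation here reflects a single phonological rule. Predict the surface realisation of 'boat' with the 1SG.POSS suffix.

The stem for 'wind' ends in [k] in [zek] but [g] in [zego].
But 'blood' keeps [g] in both environments ([rug], [rugo]), so there is no rule changing /g/ to [k] in isolation.
The underlying segment must be /k/; voiceless stops become voiced between vowels, yielding [g] there.
From [nik] the stem 'boat' is /nik/; between vowels this yields [nigo].

[nigo]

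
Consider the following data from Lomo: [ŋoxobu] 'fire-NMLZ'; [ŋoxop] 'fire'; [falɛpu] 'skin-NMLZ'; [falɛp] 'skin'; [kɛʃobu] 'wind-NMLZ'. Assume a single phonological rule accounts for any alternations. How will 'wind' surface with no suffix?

The stem for 'fire' ends in [p] in [ŋoxop] but [b] in [ŋoxobu].
The stem 'skin' ([falɛp], [falɛpu]) shows [p] unchanged in both environments, so [p] cannot be basic with [b] derived before the NMLZ suffix.
So /b/ is underlying, and a rule of word-final obstruent devoicing — voiced obstruents become voiceless word-finally — gives [p].
From [kɛʃobu] the stem 'wind' is /kɛʃob/; word-finally this yields [kɛʃop].

[kɛʃop]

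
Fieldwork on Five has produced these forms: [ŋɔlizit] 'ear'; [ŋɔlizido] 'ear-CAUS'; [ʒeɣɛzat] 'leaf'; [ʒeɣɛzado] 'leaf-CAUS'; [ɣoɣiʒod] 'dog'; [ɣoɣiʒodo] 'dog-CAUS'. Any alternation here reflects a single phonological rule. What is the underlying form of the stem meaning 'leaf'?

The root 'leaf' surfaces as [ʒeɣɛzat] and [ʒeɣɛzado], with a stem-final [t] ~ [d] alternation.
The stem 'dog' ([ɣoɣiʒod], [ɣoɣiʒodo]) shows [d] unchanged in both environments, so [d] cannot be basic with [t] derived in isolation.
So /t/ is underlying, and a rule of intervocalic voicing — voiceless stops become voiced between vowels — gives [d].

/ʒeɣɛzat/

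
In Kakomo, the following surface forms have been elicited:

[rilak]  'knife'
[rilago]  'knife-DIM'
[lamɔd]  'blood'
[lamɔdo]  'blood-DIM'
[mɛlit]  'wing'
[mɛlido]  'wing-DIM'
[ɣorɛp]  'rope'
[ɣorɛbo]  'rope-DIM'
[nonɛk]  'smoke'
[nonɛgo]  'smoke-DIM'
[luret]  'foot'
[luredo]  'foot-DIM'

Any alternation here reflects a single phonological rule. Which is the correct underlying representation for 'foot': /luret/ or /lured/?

/luret/

'foot' shows [t] ~ [d] at the end of the stem ([luret] vs [luredo]).
If /d/ were underlying and a rule turned it into [t] in isolation, 'blood' would also alternate; but it has [d] in both [lamɔd] and [lamɔdo].
Therefore /t/ is basic and [d] is derived by intervocalic voicing (voiceless stops become voiced between vowels).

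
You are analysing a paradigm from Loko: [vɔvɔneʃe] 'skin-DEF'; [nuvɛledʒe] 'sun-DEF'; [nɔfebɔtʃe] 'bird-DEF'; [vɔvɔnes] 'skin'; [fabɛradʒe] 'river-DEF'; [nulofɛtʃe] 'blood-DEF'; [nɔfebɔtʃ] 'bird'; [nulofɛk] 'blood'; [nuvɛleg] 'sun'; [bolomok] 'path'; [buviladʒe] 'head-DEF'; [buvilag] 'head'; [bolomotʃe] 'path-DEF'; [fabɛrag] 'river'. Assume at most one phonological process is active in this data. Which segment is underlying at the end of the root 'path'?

'path' shows [k] ~ [tʃ] at the end of the stem ([bolomok] vs [bolomotʃe]).
Compare 'bird', with invariant [tʃ] in [nɔfebɔtʃ] and [nɔfebɔtʃe]: an analysis with underlying /tʃ/ and a rule producing [k] in isolation would wrongly predict alternation here too.
Therefore /k/ is basic and [tʃ] is derived by palatalization before a front vowel (/k/, /g/ and /s/ become palato-alveolar [tʃ], [dʒ] and [ʃ] before a front vowel).

/k/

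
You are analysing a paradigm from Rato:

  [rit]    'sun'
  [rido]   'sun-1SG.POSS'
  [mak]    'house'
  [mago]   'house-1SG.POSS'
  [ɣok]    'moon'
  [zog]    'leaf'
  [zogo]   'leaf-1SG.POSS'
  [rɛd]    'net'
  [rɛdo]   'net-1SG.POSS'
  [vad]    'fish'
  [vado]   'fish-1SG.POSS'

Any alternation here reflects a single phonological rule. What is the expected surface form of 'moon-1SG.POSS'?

In [mak] and [mago] the final segment of 'house' alternates: [k] ~ [g].
But 'leaf' keeps [g] in both environments ([zog], [zogo]), so there is no rule changing /g/ to [k] in isolation.
The alternation reflects intervocalic voicing: voiceless stops become voiced between vowels. /k/ is underlying.
From [ɣok] the stem 'moon' is /ɣok/; between vowels this yields [ɣogo].

[ɣogo]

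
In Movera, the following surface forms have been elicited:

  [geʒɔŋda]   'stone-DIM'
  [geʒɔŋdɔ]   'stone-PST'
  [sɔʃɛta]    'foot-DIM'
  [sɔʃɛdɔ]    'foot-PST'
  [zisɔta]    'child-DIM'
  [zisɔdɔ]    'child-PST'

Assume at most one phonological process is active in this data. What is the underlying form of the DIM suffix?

The DIM morpheme has two allomorphs, [-da] and [-ta].
The PST suffix, which begins with [d], is invariant after every stem; so [d] is not altered by any rule here.
So the underlying form is /-ta/, and voiceless stops become voiced after a nasal.

/-ta/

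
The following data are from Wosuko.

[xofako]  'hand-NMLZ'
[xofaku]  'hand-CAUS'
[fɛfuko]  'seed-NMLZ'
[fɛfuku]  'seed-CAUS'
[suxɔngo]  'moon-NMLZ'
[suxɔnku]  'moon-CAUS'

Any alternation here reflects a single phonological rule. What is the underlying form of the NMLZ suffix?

/-go/

The NMLZ morpheme has two allomorphs, [-go] and [-ko].
The CAUS suffix, which begins with [k], is invariant after every stem; so [k] is not altered by any rule here.
The NMLZ suffix is therefore /-go/ underlyingly, with post-vocalic devoicing: voiced stops become voiceless after a vowel.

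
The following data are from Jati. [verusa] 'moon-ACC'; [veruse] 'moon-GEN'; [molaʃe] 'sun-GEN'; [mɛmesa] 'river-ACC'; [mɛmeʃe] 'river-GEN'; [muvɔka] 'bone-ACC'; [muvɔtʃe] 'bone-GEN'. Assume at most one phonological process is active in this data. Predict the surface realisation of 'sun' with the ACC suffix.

The root 'river' surfaces as [mɛmesa] and [mɛmeʃe], with a stem-final [s] ~ [ʃ] alternation.
If /s/ were underlying and a rule turned it into [ʃ] before the GEN suffix, 'moon' would also alternate; but it has [s] in both [verusa] and [veruse].
So /ʃ/ is underlying, and a rule of depalatalization — palato-alveolar /tʃ/ and /ʃ/ become [k] and [s] when no front vowel follows — gives [s].
From [molaʃe] the stem 'sun' is /molaʃ/; when no front vowel follows this yields [molasa].

[molasa]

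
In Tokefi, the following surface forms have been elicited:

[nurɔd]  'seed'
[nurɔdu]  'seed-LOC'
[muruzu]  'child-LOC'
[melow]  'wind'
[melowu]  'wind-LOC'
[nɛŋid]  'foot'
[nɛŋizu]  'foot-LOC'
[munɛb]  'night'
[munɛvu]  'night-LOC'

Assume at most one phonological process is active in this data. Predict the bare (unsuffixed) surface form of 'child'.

In [nɛŋid] and [nɛŋizu] the final segment of 'foot' alternates: [d] ~ [z].
The stem 'seed' ([nurɔd], [nurɔdu]) shows [d] unchanged in both environments, so [d] cannot be basic with [z] derived before the LOC suffix.
The alternation reflects word-final hardening: voiced fricatives become stops word-finally. /z/ is underlying.
The one attested form of 'child', [muruzu], shows underlying /muruz/. Applying the same rule word-finally gives [murud].

[murud]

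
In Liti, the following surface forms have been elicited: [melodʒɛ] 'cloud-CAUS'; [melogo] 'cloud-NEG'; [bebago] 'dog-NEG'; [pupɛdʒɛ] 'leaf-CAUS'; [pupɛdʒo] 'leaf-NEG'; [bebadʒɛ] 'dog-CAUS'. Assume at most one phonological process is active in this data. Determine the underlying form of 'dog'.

/bebag/

The stem for 'dog' ends in [dʒ] in [bebadʒɛ] but [g] in [bebago].
But 'leaf' keeps [dʒ] in both environments ([pupɛdʒɛ], [pupɛdʒo]), so there is no rule changing /dʒ/ to [g] before the NEG suffix.
The underlying segment must be /g/; /g/ becomes palato-alveolar [dʒ] before a front vowel, yielding [dʒ] there.
Hence 'dog' is /bebag/ underlyingly.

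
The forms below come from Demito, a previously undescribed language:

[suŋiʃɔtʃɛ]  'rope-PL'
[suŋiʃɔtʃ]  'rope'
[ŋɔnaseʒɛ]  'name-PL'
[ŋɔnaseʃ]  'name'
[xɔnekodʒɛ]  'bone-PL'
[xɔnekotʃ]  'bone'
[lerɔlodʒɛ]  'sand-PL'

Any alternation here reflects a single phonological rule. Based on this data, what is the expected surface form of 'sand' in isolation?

The root 'bone' surfaces as [xɔnekodʒɛ] and [xɔnekotʃ], with a stem-final [dʒ] ~ [tʃ] alternation.
But 'rope' keeps [tʃ] in both environments ([suŋiʃɔtʃɛ], [suŋiʃɔtʃ]), so there is no rule changing /tʃ/ to [dʒ] before the PL suffix.
So /dʒ/ is underlying, and a rule of word-final obstruent devoicing — voiced obstruents become voiceless word-finally — gives [tʃ].
The one attested form of 'sand', [lerɔlodʒɛ], shows underlying /lerɔlodʒ/. Applying the same rule word-finally gives [lerɔlotʃ].

[lerɔlotʃ]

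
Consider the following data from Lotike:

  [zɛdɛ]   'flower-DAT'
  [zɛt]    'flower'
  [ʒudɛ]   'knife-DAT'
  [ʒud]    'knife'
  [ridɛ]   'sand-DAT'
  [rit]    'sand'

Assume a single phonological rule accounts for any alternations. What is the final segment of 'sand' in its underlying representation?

/t/

The root 'sand' surfaces as [ridɛ] and [rit], with a stem-final [d] ~ [t] alternation.
If /d/ were underlying and a rule turned it into [t] in isolation, 'knife' would also alternate; but it has [d] in both [ʒudɛ] and [ʒud].
The alternation reflects intervocalic voicing: voiceless stops become voiced between vowels. /t/ is underlying.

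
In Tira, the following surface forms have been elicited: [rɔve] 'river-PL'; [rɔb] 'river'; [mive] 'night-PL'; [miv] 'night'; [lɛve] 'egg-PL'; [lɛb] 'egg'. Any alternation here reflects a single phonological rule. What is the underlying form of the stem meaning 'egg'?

The root 'egg' surfaces as [lɛve] and [lɛb], with a stem-final [v] ~ [b] alternation.
Compare 'night', with invariant [v] in [mive] and [miv]: an analysis with underlying /v/ and a rule producing [b] in isolation would wrongly predict alternation here too.
Therefore /b/ is basic and [v] is derived by intervocalic spirantization (voiced stops become fricatives between vowels).

/lɛb/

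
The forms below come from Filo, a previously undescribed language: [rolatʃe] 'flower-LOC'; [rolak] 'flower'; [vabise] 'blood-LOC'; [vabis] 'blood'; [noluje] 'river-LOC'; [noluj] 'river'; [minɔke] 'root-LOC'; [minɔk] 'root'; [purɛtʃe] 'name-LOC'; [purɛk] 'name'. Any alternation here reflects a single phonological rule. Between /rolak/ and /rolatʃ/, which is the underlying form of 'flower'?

The root 'flower' surfaces as [rolatʃe] and [rolak], with a stem-final [tʃ] ~ [k] alternation.
But 'root' keeps [k] in both environments ([minɔke], [minɔk]), so there is no rule changing /k/ to [tʃ] before the LOC suffix.
The underlying segment must be /tʃ/; palato-alveolar /tʃ/ becomes [k] when no front vowel follows, yielding [k] there.

/rolatʃ/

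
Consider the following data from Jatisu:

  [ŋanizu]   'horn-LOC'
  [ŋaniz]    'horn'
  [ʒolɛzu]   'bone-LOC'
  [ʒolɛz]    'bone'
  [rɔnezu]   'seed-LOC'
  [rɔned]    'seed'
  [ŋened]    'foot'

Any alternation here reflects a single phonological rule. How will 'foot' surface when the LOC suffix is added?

The stem for 'seed' ends in [z] in [rɔnezu] but [d] in [rɔned].
Compare 'horn', with invariant [z] in [ŋanizu] and [ŋaniz]: an analysis with underlying /z/ and a rule producing [d] in isolation would wrongly predict alternation here too.
Therefore /d/ is basic and [z] is derived by intervocalic spirantization (voiced stops become fricatives between vowels).
From [ŋened] the stem 'foot' is /ŋened/; between vowels this yields [ŋenezu].

[ŋenezu]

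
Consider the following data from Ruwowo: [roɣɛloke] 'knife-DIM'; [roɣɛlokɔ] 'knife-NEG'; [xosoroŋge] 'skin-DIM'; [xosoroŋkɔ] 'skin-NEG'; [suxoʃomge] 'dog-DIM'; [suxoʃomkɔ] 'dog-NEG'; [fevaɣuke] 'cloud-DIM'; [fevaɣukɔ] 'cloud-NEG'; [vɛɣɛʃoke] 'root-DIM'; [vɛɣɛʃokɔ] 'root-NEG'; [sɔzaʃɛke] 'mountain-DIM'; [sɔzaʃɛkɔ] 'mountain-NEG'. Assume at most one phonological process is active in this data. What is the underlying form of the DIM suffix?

The DIM morpheme has two allomorphs, [-ge] and [-ke].
By contrast the NEG suffix keeps its initial [k] throughout — that segment must be underlying.
The DIM suffix is therefore /-ge/ underlyingly, with post-vocalic devoicing: voiced stops become voiceless after a vowel.

/-ge/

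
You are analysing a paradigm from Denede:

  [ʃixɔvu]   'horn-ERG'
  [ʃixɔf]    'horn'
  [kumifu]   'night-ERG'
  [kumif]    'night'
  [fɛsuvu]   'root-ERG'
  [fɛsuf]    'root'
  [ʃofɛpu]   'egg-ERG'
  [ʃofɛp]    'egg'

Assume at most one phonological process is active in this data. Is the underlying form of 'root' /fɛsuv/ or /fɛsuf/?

/fɛsuv/

'root' shows [v] ~ [f] at the end of the stem ([fɛsuvu] vs [fɛsuf]).
If /f/ were underlying and a rule turned it into [v] before the ERG suffix, 'night' would also alternate; but it has [f] in both [kumifu] and [kumif].
The underlying segment must be /v/; voiced obstruents become voiceless word-finally, yielding [f] there.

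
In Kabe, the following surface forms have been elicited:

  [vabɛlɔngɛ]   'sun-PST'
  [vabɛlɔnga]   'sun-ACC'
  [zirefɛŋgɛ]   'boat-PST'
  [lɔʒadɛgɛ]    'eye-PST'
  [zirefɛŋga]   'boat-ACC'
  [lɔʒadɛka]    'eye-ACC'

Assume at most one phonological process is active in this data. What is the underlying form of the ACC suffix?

/-ka/

The ACC morpheme has two allomorphs, [-ga] and [-ka].
The PST suffix, which begins with [g], is invariant after every stem; so [g] is not altered by any rule here.
So the underlying form is /-ka/, and voiceless stops become voiced after a nasal.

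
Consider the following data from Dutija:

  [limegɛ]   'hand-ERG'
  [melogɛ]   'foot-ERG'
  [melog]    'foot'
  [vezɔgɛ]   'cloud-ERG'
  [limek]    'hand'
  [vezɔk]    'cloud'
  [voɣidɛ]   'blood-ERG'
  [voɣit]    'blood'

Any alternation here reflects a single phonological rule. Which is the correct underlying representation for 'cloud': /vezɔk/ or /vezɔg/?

The stem for 'cloud' ends in [g] in [vezɔgɛ] but [k] in [vezɔk].
The stem 'foot' ([melogɛ], [melog]) shows [g] unchanged in both environments, so [g] cannot be basic with [k] derived in isolation.
So /k/ is underlying, and a rule of intervocalic voicing — voiceless stops become voiced between vowels — gives [g].

/vezɔk/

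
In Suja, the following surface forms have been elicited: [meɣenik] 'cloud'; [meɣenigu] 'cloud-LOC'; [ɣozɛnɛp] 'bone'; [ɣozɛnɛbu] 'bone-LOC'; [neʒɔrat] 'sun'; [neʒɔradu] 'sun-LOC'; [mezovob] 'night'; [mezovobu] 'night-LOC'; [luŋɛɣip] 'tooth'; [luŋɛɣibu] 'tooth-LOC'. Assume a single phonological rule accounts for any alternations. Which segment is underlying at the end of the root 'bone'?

/p/

The stem for 'bone' ends in [p] in [ɣozɛnɛp] but [b] in [ɣozɛnɛbu].
But 'night' keeps [b] in both environments ([mezovob], [mezovobu]), so there is no rule changing /b/ to [p] in isolation.
The underlying segment must be /p/; voiceless stops become voiced between vowels, yielding [b] there.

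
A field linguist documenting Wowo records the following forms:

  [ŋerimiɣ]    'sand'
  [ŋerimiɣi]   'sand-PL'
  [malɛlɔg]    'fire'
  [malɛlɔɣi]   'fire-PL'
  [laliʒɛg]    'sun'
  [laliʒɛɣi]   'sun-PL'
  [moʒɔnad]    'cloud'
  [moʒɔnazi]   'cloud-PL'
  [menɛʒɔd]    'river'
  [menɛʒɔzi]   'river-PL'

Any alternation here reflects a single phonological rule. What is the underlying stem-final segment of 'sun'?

The root 'sun' surfaces as [laliʒɛg] and [laliʒɛɣi], with a stem-final [g] ~ [ɣ] alternation.
If /ɣ/ were underlying and a rule turned it into [g] in isolation, 'sand' would also alternate; but it has [ɣ] in both [ŋerimiɣ] and [ŋerimiɣi].
The alternation reflects intervocalic spirantization: voiced stops become fricatives between vowels. /g/ is underlying.

/g/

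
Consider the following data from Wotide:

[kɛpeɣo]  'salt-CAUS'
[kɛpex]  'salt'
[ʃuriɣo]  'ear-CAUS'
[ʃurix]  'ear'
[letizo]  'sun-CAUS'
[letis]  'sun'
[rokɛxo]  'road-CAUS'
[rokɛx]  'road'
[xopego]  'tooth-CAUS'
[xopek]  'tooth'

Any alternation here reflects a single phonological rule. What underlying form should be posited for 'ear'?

The root 'ear' surfaces as [ʃuriɣo] and [ʃurix], with a stem-final [ɣ] ~ [x] alternation.
Compare 'road', with invariant [x] in [rokɛxo] and [rokɛx]: an analysis with underlying /x/ and a rule producing [ɣ] before the CAUS suffix would wrongly predict alternation here too.
The alternation reflects word-final obstruent devoicing: voiced obstruents become voiceless word-finally. /ɣ/ is underlying.
Hence 'ear' is /ʃuriɣ/ underlyingly.

/ʃuriɣ/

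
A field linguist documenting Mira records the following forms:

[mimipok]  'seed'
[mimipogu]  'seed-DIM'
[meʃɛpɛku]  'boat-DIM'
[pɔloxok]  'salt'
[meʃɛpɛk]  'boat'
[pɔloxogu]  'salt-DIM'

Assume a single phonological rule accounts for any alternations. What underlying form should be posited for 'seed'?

The root 'seed' surfaces as [mimipogu] and [mimipok], with a stem-final [g] ~ [k] alternation.
But 'boat' keeps [k] in both environments ([meʃɛpɛku], [meʃɛpɛk]), so there is no rule changing /k/ to [g] before the DIM suffix.
Therefore /g/ is basic and [k] is derived by word-final obstruent devoicing (voiced obstruents become voiceless word-finally).
The underlying form of 'seed' is therefore /mimipog/.

/mimipog/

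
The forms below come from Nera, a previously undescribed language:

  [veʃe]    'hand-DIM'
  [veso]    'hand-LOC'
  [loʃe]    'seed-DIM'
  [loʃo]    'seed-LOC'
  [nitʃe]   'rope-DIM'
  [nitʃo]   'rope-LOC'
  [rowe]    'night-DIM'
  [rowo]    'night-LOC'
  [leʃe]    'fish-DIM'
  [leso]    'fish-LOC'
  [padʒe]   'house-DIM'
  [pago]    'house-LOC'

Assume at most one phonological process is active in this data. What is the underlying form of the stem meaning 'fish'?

/les/

The stem for 'fish' ends in [ʃ] in [leʃe] but [s] in [leso].
Compare 'seed', with invariant [ʃ] in [loʃe] and [loʃo]: an analysis with underlying /ʃ/ and a rule producing [s] before the LOC suffix would wrongly predict alternation here too.
Therefore /s/ is basic and [ʃ] is derived by palatalization before a front vowel (/g/ and /s/ become palato-alveolar [dʒ] and [ʃ] before a front vowel).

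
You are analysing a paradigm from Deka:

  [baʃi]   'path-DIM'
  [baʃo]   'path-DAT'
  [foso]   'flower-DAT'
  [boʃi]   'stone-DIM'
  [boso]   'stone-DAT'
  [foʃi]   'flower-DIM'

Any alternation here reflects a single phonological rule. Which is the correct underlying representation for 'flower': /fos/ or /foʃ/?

/fos/

In [foso] and [foʃi] the final segment of 'flower' alternates: [s] ~ [ʃ].
But 'path' keeps [ʃ] in both environments ([baʃo], [baʃi]), so there is no rule changing /ʃ/ to [s] before the DAT suffix.
The underlying segment must be /s/; /s/ becomes palato-alveolar [ʃ] before a front vowel, yielding [ʃ] there.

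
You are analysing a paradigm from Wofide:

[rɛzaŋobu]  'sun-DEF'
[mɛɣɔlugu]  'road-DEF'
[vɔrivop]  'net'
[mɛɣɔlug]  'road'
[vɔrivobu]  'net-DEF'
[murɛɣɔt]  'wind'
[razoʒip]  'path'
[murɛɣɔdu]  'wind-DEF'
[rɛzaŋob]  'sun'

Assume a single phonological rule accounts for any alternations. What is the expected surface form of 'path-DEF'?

The root 'net' surfaces as [vɔrivop] and [vɔrivobu], with a stem-final [p] ~ [b] alternation.
Compare 'sun', with invariant [b] in [rɛzaŋob] and [rɛzaŋobu]: an analysis with underlying /b/ and a rule producing [p] in isolation would wrongly predict alternation here too.
So /p/ is underlying, and a rule of intervocalic voicing — voiceless stops become voiced between vowels — gives [b].
From [razoʒip] the stem 'path' is /razoʒip/; between vowels this yields [razoʒibu].

[razoʒibu]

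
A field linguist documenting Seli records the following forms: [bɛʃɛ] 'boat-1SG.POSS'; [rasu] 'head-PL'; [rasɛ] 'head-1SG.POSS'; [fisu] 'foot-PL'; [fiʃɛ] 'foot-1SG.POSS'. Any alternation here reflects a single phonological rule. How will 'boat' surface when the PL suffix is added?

The stem for 'foot' ends in [s] in [fisu] but [ʃ] in [fiʃɛ].
The stem 'head' ([rasu], [rasɛ]) shows [s] unchanged in both environments, so [s] cannot be basic with [ʃ] derived before the 1SG.POSS suffix.
Therefore /ʃ/ is basic and [s] is derived by depalatalization (palato-alveolar /ʃ/ becomes [s] when no front vowel follows).
The one attested form of 'boat', [bɛʃɛ], shows underlying /bɛʃ/. Applying the same rule when no front vowel follows gives [bɛsu].

[bɛsu]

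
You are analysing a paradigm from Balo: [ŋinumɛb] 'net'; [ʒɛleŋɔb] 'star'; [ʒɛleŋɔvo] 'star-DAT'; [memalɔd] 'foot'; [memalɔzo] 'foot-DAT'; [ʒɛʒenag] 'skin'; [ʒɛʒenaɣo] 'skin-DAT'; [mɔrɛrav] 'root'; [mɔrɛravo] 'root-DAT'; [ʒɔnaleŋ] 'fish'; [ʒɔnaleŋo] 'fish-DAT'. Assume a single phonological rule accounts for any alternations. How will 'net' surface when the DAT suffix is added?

In [ʒɛleŋɔb] and [ʒɛleŋɔvo] the final segment of 'star' alternates: [b] ~ [v].
The stem 'root' ([mɔrɛrav], [mɔrɛravo]) shows [v] unchanged in both environments, so [v] cannot be basic with [b] derived in isolation.
So /b/ is underlying, and a rule of intervocalic spirantization — voiced stops become fricatives between vowels — gives [v].
The one attested form of 'net', [ŋinumɛb], shows underlying /ŋinumɛb/. Applying the same rule between vowels gives [ŋinumɛvo].

[ŋinumɛvo]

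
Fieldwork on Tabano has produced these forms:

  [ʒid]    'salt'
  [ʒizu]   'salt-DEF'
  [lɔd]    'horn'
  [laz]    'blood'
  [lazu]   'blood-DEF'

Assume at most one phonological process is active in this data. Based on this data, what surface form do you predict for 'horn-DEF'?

[lɔzu]

In [ʒid] and [ʒizu] the final segment of 'salt' alternates: [d] ~ [z].
Compare 'blood', with invariant [z] in [laz] and [lazu]: an analysis with underlying /z/ and a rule producing [d] in isolation would wrongly predict alternation here too.
The alternation reflects intervocalic spirantization: voiced stops become fricatives between vowels. /d/ is underlying.
From [lɔd] the stem 'horn' is /lɔd/; between vowels this yields [lɔzu].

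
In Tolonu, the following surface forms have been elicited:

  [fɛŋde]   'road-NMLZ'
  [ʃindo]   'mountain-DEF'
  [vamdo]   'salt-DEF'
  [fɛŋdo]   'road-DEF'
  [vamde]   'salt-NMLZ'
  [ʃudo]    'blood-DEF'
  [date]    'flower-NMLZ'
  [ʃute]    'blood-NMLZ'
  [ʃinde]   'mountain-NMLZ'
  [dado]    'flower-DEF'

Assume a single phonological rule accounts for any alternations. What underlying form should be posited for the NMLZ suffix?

The NMLZ morpheme has two allomorphs, [-de] and [-te].
The DEF suffix, which begins with [d], is invariant after every stem; so [d] is not altered by any rule here.
The NMLZ suffix is therefore /-te/ underlyingly, with post-nasal voicing: voiceless stops become voiced after a nasal.

/-te/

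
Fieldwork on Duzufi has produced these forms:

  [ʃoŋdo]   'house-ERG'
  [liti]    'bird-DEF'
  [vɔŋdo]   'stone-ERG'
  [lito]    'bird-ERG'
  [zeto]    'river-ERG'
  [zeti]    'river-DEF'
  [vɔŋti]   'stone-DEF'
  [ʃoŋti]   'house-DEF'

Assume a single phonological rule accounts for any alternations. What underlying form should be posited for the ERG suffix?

/-do/

The ERG suffix surfaces as [-do] and [-to], depending on the final segment of the stem.
The DEF suffix, which begins with [t], is invariant after every stem; so [t] is not altered by any rule here.
So the underlying form is /-do/, and voiced stops become voiceless after a vowel.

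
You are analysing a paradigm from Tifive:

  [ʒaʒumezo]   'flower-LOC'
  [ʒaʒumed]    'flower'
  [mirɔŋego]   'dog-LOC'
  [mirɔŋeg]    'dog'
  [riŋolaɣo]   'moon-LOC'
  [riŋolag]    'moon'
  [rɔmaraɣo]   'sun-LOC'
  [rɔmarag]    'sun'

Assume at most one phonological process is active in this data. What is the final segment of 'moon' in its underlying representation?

'moon' shows [ɣ] ~ [g] at the end of the stem ([riŋolaɣo] vs [riŋolag]).
The stem 'dog' ([mirɔŋego], [mirɔŋeg]) shows [g] unchanged in both environments, so [g] cannot be basic with [ɣ] derived before the LOC suffix.
So /ɣ/ is underlying, and a rule of word-final hardening — voiced fricatives become stops word-finally — gives [g].

/ɣ/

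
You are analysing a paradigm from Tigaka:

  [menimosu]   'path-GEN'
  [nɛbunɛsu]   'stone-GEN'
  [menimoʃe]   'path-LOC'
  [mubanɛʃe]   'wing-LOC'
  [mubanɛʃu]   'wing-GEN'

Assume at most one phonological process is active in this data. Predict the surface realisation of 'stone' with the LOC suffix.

[nɛbunɛʃe]

The root 'path' surfaces as [menimosu] and [menimoʃe], with a stem-final [s] ~ [ʃ] alternation.
If /ʃ/ were underlying and a rule turned it into [s] before the GEN suffix, 'wing' would also alternate; but it has [ʃ] in both [mubanɛʃu] and [mubanɛʃe].
The alternation reflects palatalization before a front vowel: /s/ becomes palato-alveolar [ʃ] before a front vowel. /s/ is underlying.
The one attested form of 'stone', [nɛbunɛsu], shows underlying /nɛbunɛs/. Applying the same rule before a front vowel gives [nɛbunɛʃe].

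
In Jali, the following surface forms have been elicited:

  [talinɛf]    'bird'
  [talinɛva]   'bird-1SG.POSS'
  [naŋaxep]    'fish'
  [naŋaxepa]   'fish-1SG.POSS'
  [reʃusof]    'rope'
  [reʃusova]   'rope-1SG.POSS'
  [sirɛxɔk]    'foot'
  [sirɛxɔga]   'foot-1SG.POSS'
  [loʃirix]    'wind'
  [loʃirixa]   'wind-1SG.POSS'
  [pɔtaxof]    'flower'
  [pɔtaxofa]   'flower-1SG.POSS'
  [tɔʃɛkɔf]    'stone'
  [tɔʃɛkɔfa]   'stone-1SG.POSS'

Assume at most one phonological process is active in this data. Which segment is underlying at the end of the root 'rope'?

/v/

The stem for 'rope' ends in [f] in [reʃusof] but [v] in [reʃusova].
If /f/ were underlying and a rule turned it into [v] before the 1SG.POSS suffix, 'stone' would also alternate; but it has [f] in both [tɔʃɛkɔf] and [tɔʃɛkɔfa].
The underlying segment must be /v/; voiced obstruents become voiceless word-finally, yielding [f] there.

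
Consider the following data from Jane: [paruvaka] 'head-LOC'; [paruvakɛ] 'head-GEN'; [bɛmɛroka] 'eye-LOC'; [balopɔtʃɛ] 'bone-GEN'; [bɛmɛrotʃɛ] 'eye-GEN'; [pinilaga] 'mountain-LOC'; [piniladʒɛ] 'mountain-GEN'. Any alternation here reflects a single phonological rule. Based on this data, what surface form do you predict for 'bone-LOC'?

[balopɔka]

The root 'eye' surfaces as [bɛmɛroka] and [bɛmɛrotʃɛ], with a stem-final [k] ~ [tʃ] alternation.
The stem 'head' ([paruvaka], [paruvakɛ]) shows [k] unchanged in both environments, so [k] cannot be basic with [tʃ] derived before the GEN suffix.
So /tʃ/ is underlying, and a rule of depalatalization — palato-alveolar /tʃ/ and /dʒ/ become [k] and [g] when no front vowel follows — gives [k].
The one attested form of 'bone', [balopɔtʃɛ], shows underlying /balopɔtʃ/. Applying the same rule when no front vowel follows gives [balopɔka].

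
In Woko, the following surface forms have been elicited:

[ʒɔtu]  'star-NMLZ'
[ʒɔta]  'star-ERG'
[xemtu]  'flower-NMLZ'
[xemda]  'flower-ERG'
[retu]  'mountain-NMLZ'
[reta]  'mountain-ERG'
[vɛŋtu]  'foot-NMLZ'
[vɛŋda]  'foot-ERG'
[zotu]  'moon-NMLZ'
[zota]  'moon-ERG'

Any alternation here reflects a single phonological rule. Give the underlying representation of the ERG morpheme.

The ERG suffix surfaces as [-da] and [-ta], depending on the final segment of the stem.
The NMLZ suffix, which begins with [t], is invariant after every stem; so [t] is not altered by any rule here.
So the underlying form is /-da/, and voiced stops become voiceless after a vowel.

/-da/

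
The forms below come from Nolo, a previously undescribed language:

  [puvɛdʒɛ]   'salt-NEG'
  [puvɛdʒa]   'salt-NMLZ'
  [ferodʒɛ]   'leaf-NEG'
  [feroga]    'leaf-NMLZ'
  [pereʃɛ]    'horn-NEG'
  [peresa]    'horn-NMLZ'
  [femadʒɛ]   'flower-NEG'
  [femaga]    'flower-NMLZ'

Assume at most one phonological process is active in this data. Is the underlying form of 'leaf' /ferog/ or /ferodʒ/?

/ferog/

The stem for 'leaf' ends in [dʒ] in [ferodʒɛ] but [g] in [feroga].
But 'salt' keeps [dʒ] in both environments ([puvɛdʒɛ], [puvɛdʒa]), so there is no rule changing /dʒ/ to [g] before the NMLZ suffix.
The underlying segment must be /g/; /g/ and /s/ become palato-alveolar [dʒ] and [ʃ] before a front vowel, yielding [dʒ] there.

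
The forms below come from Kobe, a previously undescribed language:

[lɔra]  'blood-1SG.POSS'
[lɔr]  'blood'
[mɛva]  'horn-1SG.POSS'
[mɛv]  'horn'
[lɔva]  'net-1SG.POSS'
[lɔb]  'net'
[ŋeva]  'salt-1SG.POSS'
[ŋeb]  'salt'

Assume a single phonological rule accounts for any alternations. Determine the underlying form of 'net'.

/lɔb/

The root 'net' surfaces as [lɔva] and [lɔb], with a stem-final [v] ~ [b] alternation.
The stem 'horn' ([mɛva], [mɛv]) shows [v] unchanged in both environments, so [v] cannot be basic with [b] derived in isolation.
The alternation reflects intervocalic spirantization: voiced stops become fricatives between vowels. /b/ is underlying.
Hence 'net' is /lɔb/ underlyingly.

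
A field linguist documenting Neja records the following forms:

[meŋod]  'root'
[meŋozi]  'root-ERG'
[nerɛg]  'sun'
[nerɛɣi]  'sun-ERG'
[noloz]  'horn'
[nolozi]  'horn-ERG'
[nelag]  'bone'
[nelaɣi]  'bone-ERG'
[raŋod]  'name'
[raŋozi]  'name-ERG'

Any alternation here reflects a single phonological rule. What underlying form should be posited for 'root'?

The root 'root' surfaces as [meŋod] and [meŋozi], with a stem-final [d] ~ [z] alternation.
But 'horn' keeps [z] in both environments ([noloz], [nolozi]), so there is no rule changing /z/ to [d] in isolation.
Therefore /d/ is basic and [z] is derived by intervocalic spirantization (voiced stops become fricatives between vowels).
Hence 'root' is /meŋod/ underlyingly.

/meŋod/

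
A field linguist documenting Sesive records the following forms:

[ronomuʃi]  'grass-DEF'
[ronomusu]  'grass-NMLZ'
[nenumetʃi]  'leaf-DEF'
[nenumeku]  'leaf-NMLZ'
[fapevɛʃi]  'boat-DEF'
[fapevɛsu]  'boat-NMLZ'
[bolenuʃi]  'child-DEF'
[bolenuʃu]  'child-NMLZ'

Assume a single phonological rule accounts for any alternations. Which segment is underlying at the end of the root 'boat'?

/s/

The root 'boat' surfaces as [fapevɛʃi] and [fapevɛsu], with a stem-final [ʃ] ~ [s] alternation.
Compare 'child', with invariant [ʃ] in [bolenuʃi] and [bolenuʃu]: an analysis with underlying /ʃ/ and a rule producing [s] before the NMLZ suffix would wrongly predict alternation here too.
The underlying segment must be /s/; /k/ and /s/ become palato-alveolar [tʃ] and [ʃ] before a front vowel, yielding [ʃ] there.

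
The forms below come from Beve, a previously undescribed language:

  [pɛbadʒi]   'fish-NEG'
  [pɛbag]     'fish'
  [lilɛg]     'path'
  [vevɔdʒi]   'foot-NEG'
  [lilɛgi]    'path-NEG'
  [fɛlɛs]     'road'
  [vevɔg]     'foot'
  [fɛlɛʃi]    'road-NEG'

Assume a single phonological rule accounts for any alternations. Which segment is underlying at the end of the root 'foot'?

/dʒ/

In [vevɔg] and [vevɔdʒi] the final segment of 'foot' alternates: [g] ~ [dʒ].
If /g/ were underlying and a rule turned it into [dʒ] before the NEG suffix, 'path' would also alternate; but it has [g] in both [lilɛg] and [lilɛgi].
So /dʒ/ is underlying, and a rule of depalatalization — palato-alveolar /dʒ/ and /ʃ/ become [g] and [s] when no front vowel follows — gives [g].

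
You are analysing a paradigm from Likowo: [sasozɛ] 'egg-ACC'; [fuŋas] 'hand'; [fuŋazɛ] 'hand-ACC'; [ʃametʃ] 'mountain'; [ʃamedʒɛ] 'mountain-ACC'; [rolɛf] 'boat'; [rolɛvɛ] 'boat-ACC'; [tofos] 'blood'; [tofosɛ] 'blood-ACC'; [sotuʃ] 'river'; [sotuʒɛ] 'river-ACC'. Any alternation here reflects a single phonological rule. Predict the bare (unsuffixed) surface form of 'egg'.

[sasos]

The stem for 'hand' ends in [s] in [fuŋas] but [z] in [fuŋazɛ].
But 'blood' keeps [s] in both environments ([tofos], [tofosɛ]), so there is no rule changing /s/ to [z] before the ACC suffix.
The underlying segment must be /z/; voiced obstruents become voiceless word-finally, yielding [s] there.
The one attested form of 'egg', [sasozɛ], shows underlying /sasoz/. Applying the same rule word-finally gives [sasos].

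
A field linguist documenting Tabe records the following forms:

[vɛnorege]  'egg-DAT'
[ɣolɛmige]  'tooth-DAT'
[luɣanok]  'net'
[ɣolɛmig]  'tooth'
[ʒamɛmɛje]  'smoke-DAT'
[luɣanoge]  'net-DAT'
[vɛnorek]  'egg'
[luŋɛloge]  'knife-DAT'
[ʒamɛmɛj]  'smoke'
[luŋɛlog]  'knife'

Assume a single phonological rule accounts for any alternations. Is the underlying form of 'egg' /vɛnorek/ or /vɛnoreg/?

/vɛnorek/

The root 'egg' surfaces as [vɛnorek] and [vɛnorege], with a stem-final [k] ~ [g] alternation.
Compare 'knife', with invariant [g] in [luŋɛlog] and [luŋɛloge]: an analysis with underlying /g/ and a rule producing [k] in isolation would wrongly predict alternation here too.
The underlying segment must be /k/; voiceless stops become voiced between vowels, yielding [g] there.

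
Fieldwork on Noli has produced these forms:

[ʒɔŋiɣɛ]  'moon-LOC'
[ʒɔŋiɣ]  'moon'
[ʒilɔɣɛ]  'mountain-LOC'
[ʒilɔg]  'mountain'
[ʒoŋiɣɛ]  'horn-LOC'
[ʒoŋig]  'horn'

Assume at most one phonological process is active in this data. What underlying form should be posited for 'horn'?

'horn' shows [ɣ] ~ [g] at the end of the stem ([ʒoŋiɣɛ] vs [ʒoŋig]).
Compare 'moon', with invariant [ɣ] in [ʒɔŋiɣɛ] and [ʒɔŋiɣ]: an analysis with underlying /ɣ/ and a rule producing [g] in isolation would wrongly predict alternation here too.
Therefore /g/ is basic and [ɣ] is derived by intervocalic spirantization (voiced stops become fricatives between vowels).
So 'horn' = /ʒoŋig/.

/ʒoŋig/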